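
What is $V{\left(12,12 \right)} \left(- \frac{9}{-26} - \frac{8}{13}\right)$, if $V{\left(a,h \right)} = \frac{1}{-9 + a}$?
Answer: $- \frac{7}{78} \approx -0.089744$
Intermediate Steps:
$V{\left(12,12 \right)} \left(- \frac{9}{-26} - \frac{8}{13}\right) = \frac{- \frac{9}{-26} - \frac{8}{13}}{-9 + 12} = \frac{\left(-9\right) \left(- \frac{1}{26}\right) - \frac{8}{13}}{3} = \frac{\frac{9}{26} - \frac{8}{13}}{3} = \frac{1}{3} \left(- \frac{7}{26}\right) = - \frac{7}{78}$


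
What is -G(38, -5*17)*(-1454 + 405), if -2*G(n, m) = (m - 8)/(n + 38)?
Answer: 97557/152 ≈ 641.82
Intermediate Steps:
G(n, m) = -(-8 + m)/(2*(38 + n)) (G(n, m) = -(m - 8)/(2*(n + 38)) = -(-8 + m)/(2*(38 + n)))
-G(38, -5*17)*(-1454 + 405) = -(8 - (-5)*17)/(2*(38 + 38))*(-1454 + 405) = -(½)*(8 - 1*(-85))/76*(-1049) = -(½)*(1/76)*(8 + 85)*(-1049) = -(½)*(1/76)*93*(-1049) = -93*(-1049)/152 = -1*(-97557/152) = 97557/152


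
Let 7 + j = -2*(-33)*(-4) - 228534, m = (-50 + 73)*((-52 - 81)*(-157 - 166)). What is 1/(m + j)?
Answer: 1/759252 ≈ 1.3171e-6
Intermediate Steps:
m = 988057 (m = 23*(-133*(-323)) = 23*42959 = 988057)
j = -228805 (j = -7 + (-2*(-33)*(-4) - 228534) = -7 + (66*(-4) - 228534) = -7 + (-264 - 228534) = -7 - 228798 = -228805)
1/(m + j) = 1/(988057 - 228805) = 1/759252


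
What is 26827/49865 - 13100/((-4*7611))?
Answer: 367488172/379522515 ≈ 0.96829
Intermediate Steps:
26827/49865 - 13100/((-4*7611)) = 26827*(1/49865) - 13100/(-30444) = 26827/49865 - 13100*(-1/30444) = 26827/49865 + 3275/7611 = 367488172/379522515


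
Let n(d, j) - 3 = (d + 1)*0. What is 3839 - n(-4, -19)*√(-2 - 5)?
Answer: 3839 - 3*I*√7 ≈ 3839.0 - 7.9373*I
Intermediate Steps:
n(d, j) = 3 (n(d, j) = 3 + (d + 1)*0 = 3 + (1 + d)*0 = 3 + 0 = 3)
3839 - n(-4, -19)*√(-2 - 5) = 3839 - 3*√(-2 - 5) = 3839 - 3*√(-7) = 3839 - 3*I*√7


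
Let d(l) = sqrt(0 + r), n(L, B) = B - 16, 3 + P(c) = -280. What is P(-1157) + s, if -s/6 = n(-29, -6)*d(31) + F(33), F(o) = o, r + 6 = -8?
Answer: -481 + 132*I*sqrt(14) ≈ -481.0 + 493.9*I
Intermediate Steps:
r = -14 (r = -6 - 8 = -14)
P(c) = -283 (P(c) = -3 - 280 = -283)
n(L, B) = -16 + B
d(l) = I*sqrt(14) (d(l) = sqrt(0 - 14) = sqrt(-14) = I*sqrt(14))
s = -198 + 132*I*sqrt(14) (s = -6*((-16 - 6)*(I*sqrt(14)) + 33) = -6*(-22*I*sqrt(14) + 33) = -6*(33 - 22*I*sqrt(14)) = -198 + 132*I*sqrt(14) ≈ -198.0 + 493.9*I)
P(-1157) + s = -283 + (-198 + 132*I*sqrt(14)) = -481 + 132*I*sqrt(14)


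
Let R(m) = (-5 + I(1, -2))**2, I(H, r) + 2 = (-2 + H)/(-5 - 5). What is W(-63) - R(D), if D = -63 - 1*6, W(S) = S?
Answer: -11061/100 ≈ -110.61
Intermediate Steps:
D = -69 (D = -63 - 6 = -69)
I(H, r) = -9/5 - H/10 (I(H, r) = -2 + (-2 + H)/(-5 - 5) = -2 + (-2 + H)/(-10) = -2 + (-2 + H)*(-1/10) = -2 + (1/5 - H/10) = -9/5 - H/10)
R(m) = 4761/100 (R(m) = (-5 + (-9/5 - 1/10*1))**2 = (-5 + (-9/5 - 1/10))**2 = (-5 - 19/10)**2 = (-69/10)**2 = 4761/100)
W(-63) - R(D) = -63 - 1*4761/100 = -63 - 4761/100 = -11061/100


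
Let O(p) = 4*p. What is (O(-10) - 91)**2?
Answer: 17161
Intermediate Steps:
(O(-10) - 91)**2 = (4*(-10) - 91)**2 = (-40 - 91)**2 = (-131)**2 = 17161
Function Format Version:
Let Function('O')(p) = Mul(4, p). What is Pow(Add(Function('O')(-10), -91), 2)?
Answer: 17161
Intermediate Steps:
Pow(Add(Function('O')(-10), -91), 2) = Pow(Add(Mul(4, -10), -91), 2) = Pow(Add(-40, -91), 2) = Pow(-131, 2) = 17161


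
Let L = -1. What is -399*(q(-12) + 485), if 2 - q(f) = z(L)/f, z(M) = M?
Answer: -777119/4 ≈ -1.9428e+5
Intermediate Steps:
q(f) = 2 + 1/f (q(f) = 2 - (-1)/f = 2 + 1/f)
-399*(q(-12) + 485) = -399*((2 + 1/(-12)) + 485) = -399*((2 - 1/12) + 485) = -399*(23/12 + 485) = -399*5843/12 = -777119/4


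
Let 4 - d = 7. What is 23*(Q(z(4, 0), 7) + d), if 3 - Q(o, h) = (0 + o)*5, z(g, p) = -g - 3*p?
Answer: 460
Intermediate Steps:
d = -3 (d = 4 - 1*7 = 4 - 7 = -3)
Q(o, h) = 3 - 5*o (Q(o, h) = 3 - (0 + o)*5 = 3 - o*5 = 3 - 5*o)
23*(Q(z(4, 0), 7) + d) = 23*((3 - 5*(-1*4 - 3*0)) - 3) = 23*((3 - 5*(-4 + 0)) - 3) = 23*((3 - 5*(-4)) - 3) = 23*((3 + 20) - 3) = 23*(23 - 3) = 23*20 = 460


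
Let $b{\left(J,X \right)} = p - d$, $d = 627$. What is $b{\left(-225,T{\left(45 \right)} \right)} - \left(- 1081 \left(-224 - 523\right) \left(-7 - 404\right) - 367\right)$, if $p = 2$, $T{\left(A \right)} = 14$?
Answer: $331885119$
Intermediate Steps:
$b{\left(J,X \right)} = -625$ ($b{\left(J,X \right)} = 2 - 627 = -625$)
$b{\left(-225,T{\left(45 \right)} \right)} - \left(- 1081 \left(-224 - 523\right) \left(-7 - 404\right) - 367\right) = -625 - \left(- 1081 \left(-224 - 523\right) \left(-7 - 404\right) - 367\right) = -625 - \left(- 1081 \left(\left(-747\right) \left(-411\right)\right) - 367\right) = -625 - \left(\left(-1081\right) 307017 - 367\right) = -625 - \left(-331885377 - 367\right) = -625 - -331885744 = -625 + 331885744 = 331885119$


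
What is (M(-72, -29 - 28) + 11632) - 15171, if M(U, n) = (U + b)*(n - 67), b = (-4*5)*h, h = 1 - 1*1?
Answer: 5389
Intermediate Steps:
h = 0 (h = 1 - 1 = 0)
b = 0 (b = -4*5*0 = -20*0 = 0)
M(U, n) = U*(-67 + n) (M(U, n) = (U + 0)*(n - 67) = U*(-67 + n))
(M(-72, -29 - 28) + 11632) - 15171 = (-72*(-67 + (-29 - 28)) + 11632) - 15171 = (-72*(-67 - 57) + 11632) - 15171 = (-72*(-124) + 11632) - 15171 = (8928 + 11632) - 15171 = 20560 - 15171 = 5389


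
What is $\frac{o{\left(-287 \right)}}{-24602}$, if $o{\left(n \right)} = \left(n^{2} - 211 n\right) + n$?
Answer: $- \frac{142639}{24602} \approx -5.7979$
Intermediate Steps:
$o{\left(n \right)} = n^{2} - 210 n$
$\frac{o{\left(-287 \right)}}{-24602} = \frac{\left(-287\right) \left(-210 - 287\right)}{-24602} = \left(-287\right) \left(-497\right) \left(- \frac{1}{24602}\right) = 142639 \left(- \frac{1}{24602}\right) = - \frac{142639}{24602}$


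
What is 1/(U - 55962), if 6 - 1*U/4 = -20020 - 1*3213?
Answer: 1/36994 ≈ 2.7031e-5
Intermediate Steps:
U = 92956 (U = 24 - 4*(-20020 - 1*3213) = 24 - 4*(-20020 - 3213) = 24 - 4*(-23233) = 24 + 92932 = 92956)
1/(U - 55962) = 1/(92956 - 55962) = 1/36994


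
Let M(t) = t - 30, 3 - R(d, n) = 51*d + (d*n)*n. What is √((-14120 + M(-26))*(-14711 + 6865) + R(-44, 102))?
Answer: √111684919 ≈ 10568.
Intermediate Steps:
R(d, n) = 3 - 51*d - d*n² (R(d, n) = 3 - (51*d + (d*n)*n) = 3 - (51*d + d*n²) = 3 + (-51*d - d*n²) = 3 - 51*d - d*n²)
M(t) = -30 + t
√((-14120 + M(-26))*(-14711 + 6865) + R(-44, 102)) = √((-14120 + (-30 - 26))*(-14711 + 6865) + (3 - 51*(-44) - 1*(-44)*102²)) = √((-14120 - 56)*(-7846) + (3 + 2244 - 1*(-44)*10404)) = √(-14176*(-7846) + (3 + 2244 + 457776)) = √(111224896 + 460023) = √111684919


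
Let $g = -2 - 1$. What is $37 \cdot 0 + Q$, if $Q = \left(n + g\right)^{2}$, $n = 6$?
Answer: $9$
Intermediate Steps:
$g = -3$
$Q = 9$ ($Q = \left(6 - 3\right)^{2} = 3^{2} = 9$)
$37 \cdot 0 + Q = 37 \cdot 0 + 9 = 0 + 9 = 9$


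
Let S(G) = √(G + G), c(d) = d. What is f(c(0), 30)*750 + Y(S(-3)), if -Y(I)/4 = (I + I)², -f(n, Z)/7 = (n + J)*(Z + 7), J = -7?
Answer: 1359846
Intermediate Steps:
S(G) = √2*√G (S(G) = √(2*G) = √2*√G)
f(n, Z) = -7*(-7 + n)*(7 + Z) (f(n, Z) = -7*(n - 7)*(Z + 7) = -7*(-7 + n)*(7 + Z))
Y(I) = -16*I² (Y(I) = -4*(I + I)² = -4*4*I² = -16*I²)
f(c(0), 30)*750 + Y(S(-3)) = (343 - 49*0 + 49*30 - 7*30*0)*750 - 16*(√2*√(-3))² = (343 + 0 + 1470 + 0)*750 - 16*(√2*(I*√3))² = 1813*750 - 16*(I*√6)² = 1359750 - 16*(-6) = 1359750 + 96 = 1359846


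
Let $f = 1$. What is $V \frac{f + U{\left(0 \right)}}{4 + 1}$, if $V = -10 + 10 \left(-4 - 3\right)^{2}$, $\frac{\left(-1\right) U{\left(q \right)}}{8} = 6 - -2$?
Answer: $-6048$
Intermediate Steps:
$U{\left(q \right)} = -64$ ($U{\left(q \right)} = - 8 \left(6 - -2\right) = - 8 \left(6 + 2\right) = \left(-8\right) 8 = -64$)
$V = 480$ ($V = -10 + 10 \left(-7\right)^{2} = -10 + 10 \cdot 49 = -10 + 490 = 480$)
$V \frac{f + U{\left(0 \right)}}{4 + 1} = 480 \frac{1 - 64}{4 + 1} = 480 \cdot \frac{1}{5} \left(-63\right) = 480 \left(- \frac{63}{5}\right) = -6048$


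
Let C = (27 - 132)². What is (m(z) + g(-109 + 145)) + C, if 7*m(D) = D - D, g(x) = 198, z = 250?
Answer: 11223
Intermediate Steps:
m(D) = 0 (m(D) = (D - D)/7 = (⅐)*0 = 0)
C = 11025 (C = (-105)² = 11025)
(m(z) + g(-109 + 145)) + C = (0 + 198) + 11025 = 198 + 11025 = 11223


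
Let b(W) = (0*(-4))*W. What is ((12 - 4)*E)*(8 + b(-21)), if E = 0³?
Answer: 0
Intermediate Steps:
E = 0
b(W) = 0 (b(W) = 0*W = 0)
((12 - 4)*E)*(8 + b(-21)) = ((12 - 4)*0)*(8 + 0) = (8*0)*8 = 0*8 = 0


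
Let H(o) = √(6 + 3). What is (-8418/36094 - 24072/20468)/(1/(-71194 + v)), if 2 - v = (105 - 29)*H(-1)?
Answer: 546759166740/5432147 ≈ 1.0065e+5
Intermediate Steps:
H(o) = 3 (H(o) = √9 = 3)
v = -226 (v = 2 - (105 - 29)*3 = 2 - 76*3 = 2 - 1*228 = 2 - 228 = -226)
(-8418/36094 - 24072/20468)/(1/(-71194 + v)) = (-8418/36094 - 24072/20468)/(1/(-71194 - 226)) = (-8418*1/36094 - 24072*1/20468)/(1/(-71420)) = (-4209/18047 - 354/301)/(-1/71420) = -7655547/5432147*(-71420) = 546759166740/5432147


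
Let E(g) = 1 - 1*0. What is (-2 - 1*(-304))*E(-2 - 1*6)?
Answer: 302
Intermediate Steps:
E(g) = 1 (E(g) = 1 + 0 = 1)
(-2 - 1*(-304))*E(-2 - 1*6) = (-2 - 1*(-304))*1 = (-2 + 304)*1 = 302*1 = 302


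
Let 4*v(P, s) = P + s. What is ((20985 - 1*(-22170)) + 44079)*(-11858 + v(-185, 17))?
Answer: -1038084600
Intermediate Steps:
v(P, s) = P/4 + s/4 (v(P, s) = (P + s)/4 = P/4 + s/4)
((20985 - 1*(-22170)) + 44079)*(-11858 + v(-185, 17)) = ((20985 - 1*(-22170)) + 44079)*(-11858 + ((1/4)*(-185) + (1/4)*17)) = ((20985 + 22170) + 44079)*(-11858 + (-185/4 + 17/4)) = (43155 + 44079)*(-11858 - 42) = 87234*(-11900) = -1038084600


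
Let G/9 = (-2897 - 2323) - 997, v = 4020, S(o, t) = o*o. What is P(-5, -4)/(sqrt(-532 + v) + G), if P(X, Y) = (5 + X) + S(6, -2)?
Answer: -2014308/3130734721 - 144*sqrt(218)/3130734721 ≈ -0.00064408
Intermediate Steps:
S(o, t) = o**2
P(X, Y) = 41 + X (P(X, Y) = (5 + X) + 6**2 = (5 + X) + 36 = 41 + X)
G = -55953 (G = 9*((-2897 - 2323) - 997) = 9*(-5220 - 997) = 9*(-6217) = -55953)
P(-5, -4)/(sqrt(-532 + v) + G) = (41 - 5)/(sqrt(-532 + 4020) - 55953) = 36/(sqrt(3488) - 55953) = 36/(4*sqrt(218) - 55953) = 36/(-55953 + 4*sqrt(218))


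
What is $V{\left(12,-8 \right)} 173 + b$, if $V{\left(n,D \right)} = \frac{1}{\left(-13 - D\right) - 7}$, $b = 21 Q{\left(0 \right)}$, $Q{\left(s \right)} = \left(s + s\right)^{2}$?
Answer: $- \frac{173}{12} \approx -14.417$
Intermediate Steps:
$Q{\left(s \right)} = 4 s^{2}$ ($Q{\left(s \right)} = \left(2 s\right)^{2} = 4 s^{2}$)
$b = 0$ ($b = 21 \cdot 4 \cdot 0^{2} = 21 \cdot 4 \cdot 0 = 21 \cdot 0 = 0$)
$V{\left(n,D \right)} = \frac{1}{-20 - D}$
$V{\left(12,-8 \right)} 173 + b = - \frac{1}{20 - 8} \cdot 173 + 0 = - \frac{1}{12} \cdot 173 + 0 = \left(-1\right) \frac{1}{12} \cdot 173 + 0 = \left(- \frac{1}{12}\right) 173 + 0 = - \frac{173}{12} + 0 = - \frac{173}{12}$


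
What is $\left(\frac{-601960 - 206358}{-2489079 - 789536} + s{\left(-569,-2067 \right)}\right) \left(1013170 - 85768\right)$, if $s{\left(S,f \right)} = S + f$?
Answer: $- \frac{8014256433564444}{3278615} \approx -2.4444 \cdot 10^{9}$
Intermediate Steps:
$\left(\frac{-601960 - 206358}{-2489079 - 789536} + s{\left(-569,-2067 \right)}\right) \left(1013170 - 85768\right) = \left(\frac{-601960 - 206358}{-2489079 - 789536} - 2636\right) \left(1013170 - 85768\right) = \left(- \frac{808318}{-3278615} - 2636\right) 927402 = \left(\left(-808318\right) \left(- \frac{1}{3278615}\right) - 2636\right) 927402 = \left(\frac{808318}{3278615} - 2636\right) 927402 = \left(- \frac{8641620822}{3278615}\right) 927402 = - \frac{8014256433564444}{3278615}$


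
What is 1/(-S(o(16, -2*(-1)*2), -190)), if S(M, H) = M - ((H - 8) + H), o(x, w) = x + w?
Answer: -1/408 ≈ -0.0024510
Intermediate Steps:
o(x, w) = w + x
S(M, H) = 8 + M - 2*H (S(M, H) = M - ((-8 + H) + H) = M - (-8 + 2*H) = M + (8 - 2*H) = 8 + M - 2*H)
1/(-S(o(16, -2*(-1)*2), -190)) = 1/(-(8 + (-2*(-1)*2 + 16) - 2*(-190))) = 1/(-(8 + (2*2 + 16) + 380)) = 1/(-(8 + (4 + 16) + 380)) = 1/(-(8 + 20 + 380)) = 1/(-1*408) = 1/(-408) = -1/408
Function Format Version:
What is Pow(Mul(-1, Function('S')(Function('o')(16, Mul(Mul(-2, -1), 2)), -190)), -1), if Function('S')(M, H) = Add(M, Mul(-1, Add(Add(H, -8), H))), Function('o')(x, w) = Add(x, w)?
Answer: Rational(-1, 408) ≈ -0.0024510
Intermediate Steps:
Function('o')(x, w) = Add(w, x)
Function('S')(M, H) = Add(8, M, Mul(-2, H)) (Function('S')(M, H) = Add(M, Mul(-1, Add(Add(-8, H), H))) = Add(M, Mul(-1, Add(-8, Mul(2, H)))) = Add(M, Add(8, Mul(-2, H))) = Add(8, M, Mul(-2, H)))
Pow(Mul(-1, Function('S')(Function('o')(16, Mul(Mul(-2, -1), 2)), -190)), -1) = Pow(Mul(-1, Add(8, Add(Mul(Mul(-2, -1), 2), 16), Mul(-2, -190))), -1) = Pow(Mul(-1, Add(8, Add(Mul(2, 2), 16), 380)), -1) = Pow(Mul(-1, Add(8, Add(4, 16), 380)), -1) = Pow(Mul(-1, Add(8, 20, 380)), -1) = Pow(Mul(-1, 408), -1) = Pow(-408, -1) = Rational(-1, 408)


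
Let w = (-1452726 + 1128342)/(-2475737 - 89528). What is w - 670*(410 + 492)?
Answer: -1550291925716/2565265 ≈ -6.0434e+5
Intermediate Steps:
w = 324384/2565265 (w = -324384/(-2565265) = -324384*(-1/2565265) = 324384/2565265 ≈ 0.12645)
w - 670*(410 + 492) = 324384/2565265 - 670*(410 + 492) = 324384/2565265 - 670*902 = 324384/2565265 - 1*604340 = 324384/2565265 - 604340 = -1550291925716/2565265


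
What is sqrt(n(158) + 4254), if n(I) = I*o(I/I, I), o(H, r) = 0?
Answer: sqrt(4254) ≈ 65.223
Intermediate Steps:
n(I) = 0 (n(I) = I*0 = 0)
sqrt(n(158) + 4254) = sqrt(0 + 4254) = sqrt(4254)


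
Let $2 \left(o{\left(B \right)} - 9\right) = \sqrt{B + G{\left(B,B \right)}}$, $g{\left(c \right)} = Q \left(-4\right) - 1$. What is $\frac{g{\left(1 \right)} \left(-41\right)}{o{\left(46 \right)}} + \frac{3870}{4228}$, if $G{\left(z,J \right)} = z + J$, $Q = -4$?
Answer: $- \frac{7740675}{65534} + \frac{205 \sqrt{138}}{31} \approx -40.433$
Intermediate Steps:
$g{\left(c \right)} = 15$ ($g{\left(c \right)} = \left(-4\right) \left(-4\right) - 1 = 16 - 1 = 15$)
$G{\left(z,J \right)} = J + z$
$o{\left(B \right)} = 9 + \frac{\sqrt{3} \sqrt{B}}{2}$ ($o{\left(B \right)} = 9 + \frac{\sqrt{B + \left(B + B\right)}}{2} = 9 + \frac{\sqrt{B + 2 B}}{2} = 9 + \frac{\sqrt{3 B}}{2} = 9 + \frac{\sqrt{3} \sqrt{B}}{2}$)
$\frac{g{\left(1 \right)} \left(-41\right)}{o{\left(46 \right)}} + \frac{3870}{4228} = \frac{15 \left(-41\right)}{9 + \frac{\sqrt{3} \sqrt{46}}{2}} + \frac{3870}{4228} = - \frac{615}{9 + \frac{\sqrt{138}}{2}} + 3870 \cdot \frac{1}{4228} = - \frac{615}{9 + \frac{\sqrt{138}}{2}} + \frac{1935}{2114} = \frac{1935}{2114} - \frac{615}{9 + \frac{\sqrt{138}}{2}}$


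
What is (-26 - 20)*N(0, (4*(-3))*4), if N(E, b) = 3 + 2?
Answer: -230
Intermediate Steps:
N(E, b) = 5
(-26 - 20)*N(0, (4*(-3))*4) = (-26 - 20)*5 = -46*5 = -230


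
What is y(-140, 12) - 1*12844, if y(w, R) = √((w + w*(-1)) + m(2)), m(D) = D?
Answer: -12844 + √2 ≈ -12843.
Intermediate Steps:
y(w, R) = √2 (y(w, R) = √((w + w*(-1)) + 2) = √((w - w) + 2) = √(0 + 2) = √2)
y(-140, 12) - 1*12844 = √2 - 1*12844 = √2 - 12844 = -12844 + √2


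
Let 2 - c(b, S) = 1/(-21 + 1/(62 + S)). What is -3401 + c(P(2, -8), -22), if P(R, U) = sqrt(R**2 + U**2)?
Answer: -2851721/839 ≈ -3399.0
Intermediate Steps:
c(b, S) = 2 - 1/(-21 + 1/(62 + S))
-3401 + c(P(2, -8), -22) = -3401 + (2664 + 43*(-22))/(1301 + 21*(-22)) = -3401 + (2664 - 946)/(1301 - 462) = -3401 + 1718/839 = -2851721/839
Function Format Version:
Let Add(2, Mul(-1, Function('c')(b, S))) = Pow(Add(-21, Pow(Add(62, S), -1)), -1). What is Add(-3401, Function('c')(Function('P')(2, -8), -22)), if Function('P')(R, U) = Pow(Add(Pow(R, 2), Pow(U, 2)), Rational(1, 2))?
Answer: Rational(-2851721, 839) ≈ -3399.0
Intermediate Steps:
Function('c')(b, S) = Add(2, Mul(-1, Pow(Add(-21, Pow(Add(62, S), -1)), -1)))
Add(-3401, Function('c')(Function('P')(2, -8), -22)) = Add(-3401, Mul(Pow(Add(1301, Mul(21, -22)), -1), Add(2664, Mul(43, -22)))) = Add(-3401, Mul(Pow(Add(1301, -462), -1), Add(2664, -946))) = Add(-3401, Mul(Pow(839, -1), 1718)) = Add(-3401, Mul(Rational(1, 839), 1718)) = Add(-3401, Rational(1718, 839)) = Rational(-2851721, 839)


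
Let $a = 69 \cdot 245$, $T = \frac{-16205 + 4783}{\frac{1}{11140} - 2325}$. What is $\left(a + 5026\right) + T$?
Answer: $\frac{568151084649}{25900499} \approx 21936.0$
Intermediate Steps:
$T = \frac{127241080}{25900499}$ ($T = - \frac{11422}{\frac{1}{11140} - 2325} = - \frac{11422}{- \frac{25900499}{11140}} = \left(-11422\right) \left(- \frac{11140}{25900499}\right) = \frac{127241080}{25900499} \approx 4.9127$)
$a = 16905$
$\left(a + 5026\right) + T = \left(16905 + 5026\right) + \frac{127241080}{25900499} = 21931 + \frac{127241080}{25900499} = \frac{568151084649}{25900499}$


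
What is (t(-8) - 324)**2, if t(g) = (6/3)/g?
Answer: 1682209/16 ≈ 1.0514e+5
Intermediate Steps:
t(g) = 2/g (t(g) = (6*(1/3))/g = 2/g)
(t(-8) - 324)**2 = (2/(-8) - 324)**2 = (2*(-1/8) - 324)**2 = (-1/4 - 324)**2 = (-1297/4)**2 = 1682209/16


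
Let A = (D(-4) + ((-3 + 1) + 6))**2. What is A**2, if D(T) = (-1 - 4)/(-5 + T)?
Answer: 2825761/6561 ≈ 430.69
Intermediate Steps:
D(T) = -5/(-5 + T)
A = 1681/81 (A = (-5/(-5 - 4) + ((-3 + 1) + 6))**2 = (-5/(-9) + (-2 + 6))**2 = (-5*(-1/9) + 4)**2 = (5/9 + 4)**2 = (41/9)**2 = 1681/81 ≈ 20.753)
A**2 = (1681/81)**2 = 2825761/6561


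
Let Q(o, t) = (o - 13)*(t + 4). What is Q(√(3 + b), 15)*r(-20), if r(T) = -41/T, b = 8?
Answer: -10127/20 + 779*√11/20 ≈ -377.17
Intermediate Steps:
Q(o, t) = (-13 + o)*(4 + t)
Q(√(3 + b), 15)*r(-20) = (-52 - 13*15 + 4*√(3 + 8) + √(3 + 8)*15)*(-41/(-20)) = (-52 - 195 + 4*√11 + √11*15)*(-41*(-1/20)) = (-52 - 195 + 4*√11 + 15*√11)*(41/20) = (-247 + 19*√11)*(41/20) = -10127/20 + 779*√11/20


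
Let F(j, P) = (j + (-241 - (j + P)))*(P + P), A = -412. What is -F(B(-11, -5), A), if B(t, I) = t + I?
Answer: 140904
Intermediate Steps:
B(t, I) = I + t
F(j, P) = 2*P*(-241 - P) (F(j, P) = (j + (-241 - (P + j)))*(2*P) = (j + (-241 + (-P - j)))*(2*P) = (j + (-241 - P - j))*(2*P) = (-241 - P)*(2*P) = 2*P*(-241 - P))
-F(B(-11, -5), A) = -(-2)*(-412)*(241 - 412) = -(-2)*(-412)*(-171) = -1*(-140904) = 140904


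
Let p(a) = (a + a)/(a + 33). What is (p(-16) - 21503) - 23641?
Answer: -767480/17 ≈ -45146.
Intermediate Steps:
p(a) = 2*a/(33 + a) (p(a) = (2*a)/(33 + a) = 2*a/(33 + a))
(p(-16) - 21503) - 23641 = (2*(-16)/(33 - 16) - 21503) - 23641 = (2*(-16)/17 - 21503) - 23641 = (2*(-16)*(1/17) - 21503) - 23641 = (-32/17 - 21503) - 23641 = -365583/17 - 23641 = -767480/17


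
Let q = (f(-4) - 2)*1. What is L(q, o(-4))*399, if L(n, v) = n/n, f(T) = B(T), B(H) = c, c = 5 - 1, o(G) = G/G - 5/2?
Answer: 399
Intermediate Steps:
o(G) = -3/2 (o(G) = 1 - 5*1/2 = 1 - 5/2 = -3/2)
c = 4
B(H) = 4
f(T) = 4
q = 2 (q = (4 - 2)*1 = 2*1 = 2)
L(n, v) = 1
L(q, o(-4))*399 = 1*399 = 399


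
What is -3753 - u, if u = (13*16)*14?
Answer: -6665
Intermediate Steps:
u = 2912 (u = 208*14 = 2912)
-3753 - u = -3753 - 1*2912 = -3753 - 2912 = -6665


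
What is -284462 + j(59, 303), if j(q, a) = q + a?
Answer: -284100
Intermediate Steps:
j(q, a) = a + q
-284462 + j(59, 303) = -284462 + (303 + 59) = -284462 + 362 = -284100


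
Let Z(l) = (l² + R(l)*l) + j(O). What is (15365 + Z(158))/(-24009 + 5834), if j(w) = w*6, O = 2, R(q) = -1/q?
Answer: -8068/3635 ≈ -2.2195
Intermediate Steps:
j(w) = 6*w
Z(l) = 11 + l² (Z(l) = (l² + (-1/l)*l) + 6*2 = (l² - 1) + 12 = (-1 + l²) + 12 = 11 + l²)
(15365 + Z(158))/(-24009 + 5834) = (15365 + (11 + 158²))/(-24009 + 5834) = (15365 + (11 + 24964))/(-18175) = (15365 + 24975)*(-1/18175) = 40340*(-1/18175) = -8068/3635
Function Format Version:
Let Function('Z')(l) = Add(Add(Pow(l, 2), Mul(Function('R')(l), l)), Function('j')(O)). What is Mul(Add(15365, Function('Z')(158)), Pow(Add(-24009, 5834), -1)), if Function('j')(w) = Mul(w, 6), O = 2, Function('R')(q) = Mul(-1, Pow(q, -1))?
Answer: Rational(-8068, 3635) ≈ -2.2195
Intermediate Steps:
Function('j')(w) = Mul(6, w)
Function('Z')(l) = Add(11, Pow(l, 2)) (Function('Z')(l) = Add(Add(Pow(l, 2), Mul(Mul(-1, Pow(l, -1)), l)), Mul(6, 2)) = Add(Add(Pow(l, 2), -1), 12) = Add(Add(-1, Pow(l, 2)), 12) = Add(11, Pow(l, 2)))
Mul(Add(15365, Function('Z')(158)), Pow(Add(-24009, 5834), -1)) = Mul(Add(15365, Add(11, Pow(158, 2))), Pow(Add(-24009, 5834), -1)) = Mul(Add(15365, Add(11, 24964)), Pow(-18175, -1)) = Mul(Add(15365, 24975), Rational(-1, 18175)) = Mul(40340, Rational(-1, 18175)) = Rational(-8068, 3635)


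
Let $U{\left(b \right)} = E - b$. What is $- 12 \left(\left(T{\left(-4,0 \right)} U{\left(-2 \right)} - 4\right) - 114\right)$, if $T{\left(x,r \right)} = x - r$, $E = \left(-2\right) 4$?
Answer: $1128$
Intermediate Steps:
$E = -8$
$U{\left(b \right)} = -8 - b$
$- 12 \left(\left(T{\left(-4,0 \right)} U{\left(-2 \right)} - 4\right) - 114\right) = - 12 \left(\left(\left(-4 - 0\right) \left(-8 - -2\right) - 4\right) - 114\right) = - 12 \left(\left(\left(-4 + 0\right) \left(-8 + 2\right) - 4\right) - 114\right) = - 12 \left(\left(\left(-4\right) \left(-6\right) - 4\right) - 114\right) = - 12 \left(\left(24 - 4\right) - 114\right) = - 12 \left(20 - 114\right) = \left(-12\right) \left(-94\right) = 1128$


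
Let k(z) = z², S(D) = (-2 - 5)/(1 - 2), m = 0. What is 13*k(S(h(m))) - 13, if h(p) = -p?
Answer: 624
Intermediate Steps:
S(D) = 7 (S(D) = -7/(-1) = -7*(-1) = 7)
13*k(S(h(m))) - 13 = 13*7² - 13 = 13*49 - 13 = 637 - 13 = 624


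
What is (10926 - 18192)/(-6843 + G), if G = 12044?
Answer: -1038/743 ≈ -1.3970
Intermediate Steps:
(10926 - 18192)/(-6843 + G) = (10926 - 18192)/(-6843 + 12044) = -7266/5201 = -7266*1/5201 = -1038/743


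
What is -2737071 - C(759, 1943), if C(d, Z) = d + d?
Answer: -2738589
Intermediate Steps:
C(d, Z) = 2*d
-2737071 - C(759, 1943) = -2737071 - 2*759 = -2737071 - 1*1518 = -2737071 - 1518 = -2738589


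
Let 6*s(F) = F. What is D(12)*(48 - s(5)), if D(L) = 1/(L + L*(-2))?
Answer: -283/72 ≈ -3.9306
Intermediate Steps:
s(F) = F/6
D(L) = -1/L (D(L) = 1/(L - 2*L) = 1/(-L) = -1/L)
D(12)*(48 - s(5)) = (-1/12)*(48 - 5/6) = (-1*1/12)*(48 - 1*⅚) = -(48 - ⅚)/12 = -1/12*283/6 = -283/72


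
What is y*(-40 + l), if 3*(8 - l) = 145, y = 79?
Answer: -19039/3 ≈ -6346.3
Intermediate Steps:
l = -121/3 (l = 8 - 1/3*145 = 8 - 145/3 = -121/3 ≈ -40.333)
y*(-40 + l) = 79*(-40 - 121/3) = 79*(-241/3) = -19039/3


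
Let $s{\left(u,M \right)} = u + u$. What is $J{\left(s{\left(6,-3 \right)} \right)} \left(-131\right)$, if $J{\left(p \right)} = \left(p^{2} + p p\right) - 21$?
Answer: $-34977$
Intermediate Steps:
$s{\left(u,M \right)} = 2 u$
$J{\left(p \right)} = -21 + 2 p^{2}$ ($J{\left(p \right)} = \left(p^{2} + p^{2}\right) - 21 = 2 p^{2} - 21 = -21 + 2 p^{2}$)
$J{\left(s{\left(6,-3 \right)} \right)} \left(-131\right) = \left(-21 + 2 \left(2 \cdot 6\right)^{2}\right) \left(-131\right) = \left(-21 + 2 \cdot 12^{2}\right) \left(-131\right) = \left(-21 + 2 \cdot 144\right) \left(-131\right) = \left(-21 + 288\right) \left(-131\right) = 267 \left(-131\right) = -34977$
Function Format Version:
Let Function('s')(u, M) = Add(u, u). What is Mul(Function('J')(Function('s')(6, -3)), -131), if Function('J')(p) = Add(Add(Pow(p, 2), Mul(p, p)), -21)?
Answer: -34977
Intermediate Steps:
Function('s')(u, M) = Mul(2, u)
Function('J')(p) = Add(-21, Mul(2, Pow(p, 2))) (Function('J')(p) = Add(Add(Pow(p, 2), Pow(p, 2)), -21) = Add(Mul(2, Pow(p, 2)), -21) = Add(-21, Mul(2, Pow(p, 2))))
Mul(Function('J')(Function('s')(6, -3)), -131) = Mul(Add(-21, Mul(2, Pow(Mul(2, 6), 2))), -131) = Mul(Add(-21, Mul(2, Pow(12, 2))), -131) = Mul(Add(-21, Mul(2, 144)), -131) = Mul(Add(-21, 288), -131) = Mul(267, -131) = -34977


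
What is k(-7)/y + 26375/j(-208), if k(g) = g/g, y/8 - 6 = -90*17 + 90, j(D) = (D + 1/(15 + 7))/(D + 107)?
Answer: 8964258979/699792 ≈ 12810.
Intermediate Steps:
j(D) = (1/22 + D)/(107 + D) (j(D) = (D + 1/22)/(107 + D) = (1/22 + D)/(107 + D))
y = -11472 (y = 48 + 8*(-90*17 + 90) = 48 + 8*(-1530 + 90) = 48 + 8*(-1440) = 48 - 11520 = -11472)
k(g) = 1
k(-7)/y + 26375/j(-208) = 1/(-11472) + 26375/(((1/22 - 208)/(107 - 208))) = 1*(-1/11472) + 26375/((-4575/22/(-101))) = -1/11472 + 26375/((-1/101*(-4575/22))) = -1/11472 + 26375/(4575/2222) = -1/11472 + 26375*(2222/4575) = -1/11472 + 2344210/183 = 8964258979/699792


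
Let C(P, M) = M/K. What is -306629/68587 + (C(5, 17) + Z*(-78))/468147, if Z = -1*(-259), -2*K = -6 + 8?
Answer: -144934207016/32108798289 ≈ -4.5138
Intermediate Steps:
K = -1 (K = -(-6 + 8)/2 = -½*2 = -1)
Z = 259
C(P, M) = -M (C(P, M) = M/(-1) = M*(-1) = -M)
-306629/68587 + (C(5, 17) + Z*(-78))/468147 = -306629/68587 + (-1*17 + 259*(-78))/468147 = -306629*1/68587 + (-17 - 20202)*(1/468147) = -306629/68587 - 20219*1/468147 = -306629/68587 - 20219/468147 = -144934207016/32108798289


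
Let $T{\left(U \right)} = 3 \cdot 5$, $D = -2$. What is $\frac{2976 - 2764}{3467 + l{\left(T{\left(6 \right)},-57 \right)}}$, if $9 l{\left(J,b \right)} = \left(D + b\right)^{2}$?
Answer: $\frac{477}{8671} \approx 0.055011$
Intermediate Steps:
$T{\left(U \right)} = 15$
$l{\left(J,b \right)} = \frac{\left(-2 + b\right)^{2}}{9}$
$\frac{2976 - 2764}{3467 + l{\left(T{\left(6 \right)},-57 \right)}} = \frac{2976 - 2764}{3467 + \frac{\left(-2 - 57\right)^{2}}{9}} = \frac{212}{3467 + \frac{\left(-59\right)^{2}}{9}} = \frac{212}{3467 + \frac{1}{9} \cdot 3481} = \frac{212}{3467 + \frac{3481}{9}} = \frac{212}{\frac{34684}{9}} = 212 \cdot \frac{9}{34684} = \frac{477}{8671}$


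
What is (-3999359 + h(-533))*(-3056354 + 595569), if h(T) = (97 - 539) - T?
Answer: 9841338705380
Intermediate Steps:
h(T) = -442 - T
(-3999359 + h(-533))*(-3056354 + 595569) = (-3999359 + (-442 - 1*(-533)))*(-3056354 + 595569) = (-3999359 + (-442 + 533))*(-2460785) = (-3999359 + 91)*(-2460785) = -3999268*(-2460785) = 9841338705380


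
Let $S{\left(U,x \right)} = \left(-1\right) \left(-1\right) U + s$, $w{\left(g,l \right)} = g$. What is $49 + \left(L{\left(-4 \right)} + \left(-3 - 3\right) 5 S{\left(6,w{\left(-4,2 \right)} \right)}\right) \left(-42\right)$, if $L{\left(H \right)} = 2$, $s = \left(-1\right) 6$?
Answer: $-35$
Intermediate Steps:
$s = -6$
$S{\left(U,x \right)} = -6 + U$ ($S{\left(U,x \right)} = \left(-1\right) \left(-1\right) U - 6 = 1 U - 6 = U - 6 = -6 + U$)
$49 + \left(L{\left(-4 \right)} + \left(-3 - 3\right) 5 S{\left(6,w{\left(-4,2 \right)} \right)}\right) \left(-42\right) = 49 + \left(2 + \left(-3 - 3\right) 5 \left(-6 + 6\right)\right) \left(-42\right) = 49 + \left(2 + \left(-6\right) 5 \cdot 0\right) \left(-42\right) = 49 + \left(2 - 0\right) \left(-42\right) = 49 + \left(2 + 0\right) \left(-42\right) = 49 + 2 \left(-42\right) = 49 - 84 = -35$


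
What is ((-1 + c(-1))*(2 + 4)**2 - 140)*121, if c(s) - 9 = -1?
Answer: 13552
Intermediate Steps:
c(s) = 8 (c(s) = 9 - 1 = 8)
((-1 + c(-1))*(2 + 4)**2 - 140)*121 = ((-1 + 8)*(2 + 4)**2 - 140)*121 = (7*6**2 - 140)*121 = (7*36 - 140)*121 = (252 - 140)*121 = 112*121 = 13552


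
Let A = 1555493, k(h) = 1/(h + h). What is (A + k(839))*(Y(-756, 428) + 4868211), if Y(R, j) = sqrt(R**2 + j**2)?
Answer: 12706601532080805/1678 + 5220234510*sqrt(47170)/839 ≈ 7.5738e+12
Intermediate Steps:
k(h) = 1/(2*h)
(A + k(839))*(Y(-756, 428) + 4868211) = (1555493 + (1/2)/839)*(sqrt((-756)**2 + 428**2) + 4868211) = (1555493 + (1/2)*(1/839))*(sqrt(571536 + 183184) + 4868211) = (1555493 + 1/1678)*(sqrt(754720) + 4868211) = 2610117255*(4*sqrt(47170) + 4868211)/1678 = 2610117255*(4868211 + 4*sqrt(47170))/1678 = 12706601532080805/1678 + 5220234510*sqrt(47170)/839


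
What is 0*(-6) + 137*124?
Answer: 16988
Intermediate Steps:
0*(-6) + 137*124 = 0 + 16988 = 16988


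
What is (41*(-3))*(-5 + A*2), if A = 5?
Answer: -615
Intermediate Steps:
(41*(-3))*(-5 + A*2) = (41*(-3))*(-5 + 5*2) = -123*(-5 + 10) = -123*5 = -615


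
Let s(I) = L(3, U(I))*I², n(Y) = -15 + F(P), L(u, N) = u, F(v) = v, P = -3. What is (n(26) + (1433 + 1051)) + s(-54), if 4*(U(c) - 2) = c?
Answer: 11214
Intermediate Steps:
U(c) = 2 + c/4
n(Y) = -18 (n(Y) = -15 - 3 = -18)
s(I) = 3*I²
(n(26) + (1433 + 1051)) + s(-54) = (-18 + (1433 + 1051)) + 3*(-54)² = (-18 + 2484) + 3*2916 = 2466 + 8748 = 11214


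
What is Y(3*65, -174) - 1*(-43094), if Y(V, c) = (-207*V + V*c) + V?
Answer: -31006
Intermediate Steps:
Y(V, c) = -206*V + V*c
Y(3*65, -174) - 1*(-43094) = (3*65)*(-206 - 174) - 1*(-43094) = 195*(-380) + 43094 = -74100 + 43094 = -31006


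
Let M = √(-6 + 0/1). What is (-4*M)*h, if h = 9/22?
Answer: -18*I*√6/11 ≈ -4.0083*I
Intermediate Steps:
h = 9/22 (h = 9*(1/22) = 9/22 ≈ 0.40909)
M = I*√6 (M = √(-6 + 0*1) = √(-6 + 0) = √(-6) = I*√6 ≈ 2.4495*I)
(-4*M)*h = -4*I*√6*(9/22) = -18*I*√6/11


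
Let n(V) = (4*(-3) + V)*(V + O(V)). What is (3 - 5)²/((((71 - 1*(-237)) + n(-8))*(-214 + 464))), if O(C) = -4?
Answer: 1/34250 ≈ 2.9197e-5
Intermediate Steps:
n(V) = (-12 + V)*(-4 + V) (n(V) = (4*(-3) + V)*(V - 4) = (-12 + V)*(-4 + V))
(3 - 5)²/((((71 - 1*(-237)) + n(-8))*(-214 + 464))) = (3 - 5)²/((((71 - 1*(-237)) + (48 + (-8)² - 16*(-8)))*(-214 + 464))) = (-2)²/((((71 + 237) + (48 + 64 + 128))*250)) = 4/(((308 + 240)*250)) = 4/((548*250)) = 4/137000 = 4*(1/137000) = 1/34250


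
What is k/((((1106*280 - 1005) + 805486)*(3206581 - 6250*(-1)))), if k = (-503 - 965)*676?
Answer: -992368/3579610999791 ≈ -2.7723e-7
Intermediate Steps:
k = -992368 (k = -1468*676 = -992368)
k/((((1106*280 - 1005) + 805486)*(3206581 - 6250*(-1)))) = -992368*1/((3206581 - 6250*(-1))*((1106*280 - 1005) + 805486)) = -992368*1/((3206581 + 6250)*((309680 - 1005) + 805486)) = -992368*1/(3212831*(308675 + 805486)) = -992368/(1114161*3212831) = -992368/3579610999791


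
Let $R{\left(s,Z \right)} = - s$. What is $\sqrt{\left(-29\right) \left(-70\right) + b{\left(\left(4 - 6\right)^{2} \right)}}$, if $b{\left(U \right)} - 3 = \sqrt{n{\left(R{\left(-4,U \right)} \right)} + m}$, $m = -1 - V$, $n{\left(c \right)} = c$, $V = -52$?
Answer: $\sqrt{2033 + \sqrt{55}} \approx 45.171$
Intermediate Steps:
$m = 51$ ($m = -1 - -52 = -1 + 52 = 51$)
$b{\left(U \right)} = 3 + \sqrt{55}$ ($b{\left(U \right)} = 3 + \sqrt{\left(-1\right) \left(-4\right) + 51} = 3 + \sqrt{4 + 51} = 3 + \sqrt{55}$)
$\sqrt{\left(-29\right) \left(-70\right) + b{\left(\left(4 - 6\right)^{2} \right)}} = \sqrt{\left(-29\right) \left(-70\right) + \left(3 + \sqrt{55}\right)} = \sqrt{2030 + \left(3 + \sqrt{55}\right)} = \sqrt{2033 + \sqrt{55}}$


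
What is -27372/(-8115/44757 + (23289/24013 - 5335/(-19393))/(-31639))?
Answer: 546975314833287187188/3623956631652133 ≈ 1.5093e+5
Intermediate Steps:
-27372/(-8115/44757 + (23289/24013 - 5335/(-19393))/(-31639)) = -27372/(-8115*1/44757 + (23289*(1/24013) - 5335*(-1/19393))*(-1/31639)) = -27372/(-2705/14919 + (23289/24013 + 485/1763)*(-1/31639)) = -27372/(-2705/14919 + (52704812/42334919)*(-1/31639)) = -27372/(-2705/14919 - 52704812/1339434502241) = -27372/(-3623956631652133/19983023338933479) = -27372*(-19983023338933479/3623956631652133) = 546975314833287187188/3623956631652133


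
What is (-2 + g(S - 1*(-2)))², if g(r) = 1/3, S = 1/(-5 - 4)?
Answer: 25/9 ≈ 2.7778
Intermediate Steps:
S = -⅑ (S = 1/(-9) = -⅑ ≈ -0.11111)
g(r) = ⅓
(-2 + g(S - 1*(-2)))² = (-2 + ⅓)² = (-5/3)² = 25/9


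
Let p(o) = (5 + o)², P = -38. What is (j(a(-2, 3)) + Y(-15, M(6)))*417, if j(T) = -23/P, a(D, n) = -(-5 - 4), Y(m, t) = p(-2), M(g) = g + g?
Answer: 152205/38 ≈ 4005.4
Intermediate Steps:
M(g) = 2*g
Y(m, t) = 9 (Y(m, t) = (5 - 2)² = 3² = 9)
a(D, n) = 9 (a(D, n) = -1*(-9) = 9)
j(T) = 23/38 (j(T) = -23/(-38) = -23*(-1/38) = 23/38)
(j(a(-2, 3)) + Y(-15, M(6)))*417 = (23/38 + 9)*417 = (365/38)*417 = 152205/38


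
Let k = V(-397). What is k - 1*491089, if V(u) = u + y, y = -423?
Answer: -491909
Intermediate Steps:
V(u) = -423 + u (V(u) = u - 423 = -423 + u)
k = -820 (k = -423 - 397 = -820)
k - 1*491089 = -820 - 1*491089 = -820 - 491089 = -491909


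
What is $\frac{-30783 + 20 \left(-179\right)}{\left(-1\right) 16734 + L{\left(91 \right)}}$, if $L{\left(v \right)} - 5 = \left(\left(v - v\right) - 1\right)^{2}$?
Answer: $\frac{34363}{16728} \approx 2.0542$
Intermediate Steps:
$L{\left(v \right)} = 6$ ($L{\left(v \right)} = 5 + \left(\left(v - v\right) - 1\right)^{2} = 5 + \left(0 - 1\right)^{2} = 5 + \left(-1\right)^{2} = 5 + 1 = 6$)
$\frac{-30783 + 20 \left(-179\right)}{\left(-1\right) 16734 + L{\left(91 \right)}} = \frac{-30783 + 20 \left(-179\right)}{\left(-1\right) 16734 + 6} = \frac{-30783 - 3580}{-16734 + 6} = - \frac{34363}{-16728} = \left(-34363\right) \left(- \frac{1}{16728}\right) = \frac{34363}{16728}$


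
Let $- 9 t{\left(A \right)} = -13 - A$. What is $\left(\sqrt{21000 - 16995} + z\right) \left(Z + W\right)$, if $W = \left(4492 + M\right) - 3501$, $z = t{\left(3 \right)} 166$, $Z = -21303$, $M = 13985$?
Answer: $-1867168 - 18981 \sqrt{445} \approx -2.2676 \cdot 10^{6}$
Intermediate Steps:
$t{\left(A \right)} = \frac{13}{9} + \frac{A}{9}$ ($t{\left(A \right)} = - \frac{-13 - A}{9} = \frac{13}{9} + \frac{A}{9}$)
$z = \frac{2656}{9}$ ($z = \left(\frac{13}{9} + \frac{1}{9} \cdot 3\right) 166 = \left(\frac{13}{9} + \frac{1}{3}\right) 166 = \frac{16}{9} \cdot 166 = \frac{2656}{9} \approx 295.11$)
$W = 14976$ ($W = \left(4492 + 13985\right) - 3501 = 18477 - 3501 = 14976$)
$\left(\sqrt{21000 - 16995} + z\right) \left(Z + W\right) = \left(\sqrt{21000 - 16995} + \frac{2656}{9}\right) \left(-21303 + 14976\right) = \left(\sqrt{4005} + \frac{2656}{9}\right) \left(-6327\right) = \left(3 \sqrt{445} + \frac{2656}{9}\right) \left(-6327\right) = \left(\frac{2656}{9} + 3 \sqrt{445}\right) \left(-6327\right) = -1867168 - 18981 \sqrt{445}$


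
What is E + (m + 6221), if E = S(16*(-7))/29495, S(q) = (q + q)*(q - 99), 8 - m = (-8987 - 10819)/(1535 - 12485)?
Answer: 67057168336/10765675 ≈ 6228.8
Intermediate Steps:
m = 11299/1825 (m = 8 - (-8987 - 10819)/(1535 - 12485) = 8 - (-19806)/(-10950) = 8 - (-19806)*(-1)/10950 = 8 - 1*3301/1825 = 8 - 3301/1825 = 11299/1825 ≈ 6.1912)
S(q) = 2*q*(-99 + q) (S(q) = (2*q)*(-99 + q) = 2*q*(-99 + q))
E = 47264/29495 (E = (2*(16*(-7))*(-99 + 16*(-7)))/29495 = (2*(-112)*(-99 - 112))*(1/29495) = (2*(-112)*(-211))*(1/29495) = 47264*(1/29495) = 47264/29495 ≈ 1.6024)
E + (m + 6221) = 47264/29495 + (11299/1825 + 6221) = 47264/29495 + 11364624/1825 = 67057168336/10765675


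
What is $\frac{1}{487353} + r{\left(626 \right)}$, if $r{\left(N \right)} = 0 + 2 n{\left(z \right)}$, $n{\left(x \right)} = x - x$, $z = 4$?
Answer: $\frac{1}{487353} \approx 2.0519 \cdot 10^{-6}$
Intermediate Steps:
$n{\left(x \right)} = 0$
$r{\left(N \right)} = 0$ ($r{\left(N \right)} = 0 + 2 \cdot 0 = 0 + 0 = 0$)
$\frac{1}{487353} + r{\left(626 \right)} = \frac{1}{487353} + 0 = \frac{1}{487353}$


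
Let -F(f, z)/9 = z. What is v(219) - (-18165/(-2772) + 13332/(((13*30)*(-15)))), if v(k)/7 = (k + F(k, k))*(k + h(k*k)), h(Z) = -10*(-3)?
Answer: -43668485919/14300 ≈ -3.0537e+6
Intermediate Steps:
F(f, z) = -9*z
h(Z) = 30
v(k) = -56*k*(30 + k) (v(k) = 7*((k - 9*k)*(k + 30)) = 7*((-8*k)*(30 + k)) = 7*(-8*k*(30 + k)) = -56*k*(30 + k))
v(219) - (-18165/(-2772) + 13332/(((13*30)*(-15)))) = 56*219*(-30 - 1*219) - (-18165/(-2772) + 13332/(((13*30)*(-15)))) = 56*219*(-30 - 219) - (-18165*(-1/2772) + 13332/((390*(-15)))) = 56*219*(-249) - (865/132 + 13332/(-5850)) = -3053736 - (865/132 + 13332*(-1/5850)) = -3053736 - (865/132 - 2222/975) = -3053736 - 1*61119/14300 = -3053736 - 61119/14300 = -43668485919/14300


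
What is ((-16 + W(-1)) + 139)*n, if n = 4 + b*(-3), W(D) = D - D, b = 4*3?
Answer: -3936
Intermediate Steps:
b = 12
W(D) = 0
n = -32 (n = 4 + 12*(-3) = 4 - 36 = -32)
((-16 + W(-1)) + 139)*n = ((-16 + 0) + 139)*(-32) = (-16 + 139)*(-32) = 123*(-32) = -3936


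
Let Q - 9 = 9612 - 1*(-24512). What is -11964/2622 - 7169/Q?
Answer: -665365/139403 ≈ -4.7730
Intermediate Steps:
Q = 34133 (Q = 9 + (9612 - 1*(-24512)) = 9 + (9612 + 24512) = 9 + 34124 = 34133)
-11964/2622 - 7169/Q = -11964/2622 - 7169/34133 = -11964*1/2622 - 7169*1/34133 = -1994/437 - 67/319 = -665365/139403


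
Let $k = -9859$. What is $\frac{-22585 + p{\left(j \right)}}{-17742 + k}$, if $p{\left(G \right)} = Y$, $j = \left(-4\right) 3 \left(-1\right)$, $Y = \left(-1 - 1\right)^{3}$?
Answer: $\frac{22593}{27601} \approx 0.81856$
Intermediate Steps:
$Y = -8$ ($Y = \left(-2\right)^{3} = -8$)
$j = 12$ ($j = \left(-12\right) \left(-1\right) = 12$)
$p{\left(G \right)} = -8$
$\frac{-22585 + p{\left(j \right)}}{-17742 + k} = \frac{-22585 - 8}{-17742 - 9859} = - \frac{22593}{-27601} = \left(-22593\right) \left(- \frac{1}{27601}\right) = \frac{22593}{27601}$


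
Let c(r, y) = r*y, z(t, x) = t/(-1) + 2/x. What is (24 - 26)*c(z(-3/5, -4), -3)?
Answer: ⅗ ≈ 0.60000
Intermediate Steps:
z(t, x) = -t + 2/x (z(t, x) = t*(-1) + 2/x = -t + 2/x)
(24 - 26)*c(z(-3/5, -4), -3) = (24 - 26)*((-(-3)/5 + 2/(-4))*(-3)) = -2*(-(-3)/5 + 2*(-¼))*(-3) = -2*(-1*(-⅗) - ½)*(-3) = -2*(⅗ - ½)*(-3) = -(-3)/5 = -2*(-3/10) = ⅗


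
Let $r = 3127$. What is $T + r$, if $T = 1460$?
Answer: $4587$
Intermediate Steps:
$T + r = 1460 + 3127 = 4587$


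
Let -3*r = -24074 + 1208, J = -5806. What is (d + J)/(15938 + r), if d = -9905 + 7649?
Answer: -4031/11780 ≈ -0.34219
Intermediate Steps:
d = -2256
r = 7622 (r = -(-24074 + 1208)/3 = -⅓*(-22866) = 7622)
(d + J)/(15938 + r) = (-2256 - 5806)/(15938 + 7622) = -8062/23560 = -8062*1/23560 = -4031/11780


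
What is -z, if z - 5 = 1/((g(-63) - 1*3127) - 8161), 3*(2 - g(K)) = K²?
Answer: -63044/12609 ≈ -4.9999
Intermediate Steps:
g(K) = 2 - K²/3
z = 63044/12609 (z = 5 + 1/(((2 - ⅓*(-63)²) - 1*3127) - 8161) = 5 + 1/(((2 - ⅓*3969) - 3127) - 8161) = 5 + 1/(((2 - 1323) - 3127) - 8161) = 5 + 1/((-1321 - 3127) - 8161) = 5 + 1/(-4448 - 8161) = 5 + 1/(-12609) = 5 - 1/12609 = 63044/12609 ≈ 4.9999)
-z = -1*63044/12609 = -63044/12609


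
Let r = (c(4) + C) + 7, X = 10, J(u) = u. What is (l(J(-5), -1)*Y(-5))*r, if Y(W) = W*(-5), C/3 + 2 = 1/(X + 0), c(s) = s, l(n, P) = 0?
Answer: 0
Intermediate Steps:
C = -57/10 (C = -6 + 3/(10 + 0) = -6 + 3/10 = -57/10 ≈ -5.7000)
r = 53/10 (r = (4 - 57/10) + 7 = -17/10 + 7 = 53/10 ≈ 5.3000)
Y(W) = -5*W
(l(J(-5), -1)*Y(-5))*r = (0*(-5*(-5)))*(53/10) = (0*25)*(53/10) = 0*(53/10) = 0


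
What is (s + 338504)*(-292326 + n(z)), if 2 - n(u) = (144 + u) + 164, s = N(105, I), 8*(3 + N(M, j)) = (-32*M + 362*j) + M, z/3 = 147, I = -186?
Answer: -772956884733/8 ≈ -9.6620e+10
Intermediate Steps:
z = 441 (z = 3*147 = 441)
N(M, j) = -3 - 31*M/8 + 181*j/4 (N(M, j) = -3 + ((-32*M + 362*j) + M)/8 = -3 + (-31*M + 362*j)/8 = -3 + (-31*M/8 + 181*j/4) = -3 - 31*M/8 + 181*j/4)
s = -70611/8 (s = -3 - 31/8*105 + (181/4)*(-186) = -3 - 3255/8 - 16833/2 = -70611/8 ≈ -8826.4)
n(u) = -306 - u (n(u) = 2 - ((144 + u) + 164) = 2 - (308 + u) = 2 + (-308 - u) = -306 - u)
(s + 338504)*(-292326 + n(z)) = (-70611/8 + 338504)*(-292326 + (-306 - 1*441)) = 2637421*(-292326 + (-306 - 441))/8 = 2637421*(-292326 - 747)/8 = (2637421/8)*(-293073) = -772956884733/8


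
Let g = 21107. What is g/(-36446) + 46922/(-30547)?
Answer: -2354874741/1113315962 ≈ -2.1152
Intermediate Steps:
g/(-36446) + 46922/(-30547) = 21107/(-36446) + 46922/(-30547) = 21107*(-1/36446) + 46922*(-1/30547) = -21107/36446 - 46922/30547 = -2354874741/1113315962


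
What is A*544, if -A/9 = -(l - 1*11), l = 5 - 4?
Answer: -48960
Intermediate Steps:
l = 1
A = -90 (A = -(-9)*(1 - 1*11) = -(-9)*(1 - 11) = -(-9)*(-10) = -9*10 = -90)
A*544 = -90*544 = -48960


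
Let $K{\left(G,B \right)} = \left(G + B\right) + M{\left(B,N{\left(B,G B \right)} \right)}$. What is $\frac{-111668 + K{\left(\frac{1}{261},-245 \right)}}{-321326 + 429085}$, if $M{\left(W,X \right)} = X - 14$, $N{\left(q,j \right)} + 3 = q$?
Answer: $- \frac{29277674}{28125099} \approx -1.041$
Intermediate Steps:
$N{\left(q,j \right)} = -3 + q$
$M{\left(W,X \right)} = -14 + X$
$K{\left(G,B \right)} = -17 + G + 2 B$ ($K{\left(G,B \right)} = \left(G + B\right) + \left(-14 + \left(-3 + B\right)\right) = \left(B + G\right) + \left(-17 + B\right) = -17 + G + 2 B$)
$\frac{-111668 + K{\left(\frac{1}{261},-245 \right)}}{-321326 + 429085} = \frac{-111668 + \left(-17 + \frac{1}{261} + 2 \left(-245\right)\right)}{-321326 + 429085} = \frac{-111668 - \frac{132326}{261}}{107759} = \left(-111668 - \frac{132326}{261}\right) \frac{1}{107759} = \left(- \frac{29277674}{261}\right) \frac{1}{107759} = - \frac{29277674}{28125099}$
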